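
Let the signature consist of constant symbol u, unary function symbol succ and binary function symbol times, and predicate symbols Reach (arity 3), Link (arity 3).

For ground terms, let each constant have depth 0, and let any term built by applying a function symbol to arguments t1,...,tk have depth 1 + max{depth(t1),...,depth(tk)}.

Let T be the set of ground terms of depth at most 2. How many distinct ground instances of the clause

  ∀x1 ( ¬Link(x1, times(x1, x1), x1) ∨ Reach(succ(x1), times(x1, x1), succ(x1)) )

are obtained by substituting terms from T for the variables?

13

Ground terms of depth ≤ 2:
  If N_k denotes the number of depth-≤k ground terms, the 1 constant gives N_0 = 1, and each function symbol of arity r contributes N_{k-1}^r new terms at level k: N_k = 1 + N_{k-1} + N_{k-1}^2.
  N_0 = 1
  N_1 = 1 + 1 + 1^2 = 3
  N_2 = 1 + 3 + 3^2 = 13
So there are 13 ground terms available for substitution.
There is 1 variable to instantiate (x1),  occurring in at least one literal, so different choices give different ground instances.
Number of ground instances = 13.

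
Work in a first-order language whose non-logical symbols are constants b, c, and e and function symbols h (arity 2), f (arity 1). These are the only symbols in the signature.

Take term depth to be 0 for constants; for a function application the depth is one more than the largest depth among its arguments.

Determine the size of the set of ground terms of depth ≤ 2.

Write N_k for the number of ground terms of depth ≤ k. A term of depth ≤ k is either a constant or a function symbol applied to arguments of depth ≤ k−1, so N_k = 3 + N_{k-1}^2 + N_{k-1}.
N_0 = 3
N_1 = 3 + 3^2 + 3 = 15
N_2 = 3 + 15^2 + 15 = 243

243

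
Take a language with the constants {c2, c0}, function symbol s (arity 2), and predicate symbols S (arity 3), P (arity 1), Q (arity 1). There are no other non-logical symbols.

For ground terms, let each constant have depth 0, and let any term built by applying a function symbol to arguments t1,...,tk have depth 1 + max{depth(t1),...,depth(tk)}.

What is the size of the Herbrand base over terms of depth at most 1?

228

First count ground terms of depth ≤ 1.
Count level by level. With function symbols s/2, the terms of depth ≤ k are the 2 constants together with each function applied to depth-≤(k−1) tuples, so N_k = 2 + N_{k-1}^2.
N_0 = 2
N_1 = 2 + 2^2 = 6
So |H| = 6.
Ground atoms are formed by filling each argument slot of a predicate with a term from H, so an r-ary predicate gives |H|^r atoms:
  S: 6^3 = 216;  P: 6;  Q: 6
Total ground atoms: 216 + 6 + 6 = 228.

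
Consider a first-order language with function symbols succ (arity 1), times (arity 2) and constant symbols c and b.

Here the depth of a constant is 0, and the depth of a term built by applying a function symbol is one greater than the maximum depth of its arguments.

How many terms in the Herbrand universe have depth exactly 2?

66

Let N_k count ground terms of depth at most k. Each non-constant term of depth ≤ k is some function symbol applied to depth-≤(k−1) arguments, giving N_k = 2 + N_{k-1} + N_{k-1}^2.
N_0 = 2
N_1 = 2 + 2 + 2^2 = 8
N_2 = 2 + 8 + 8^2 = 74
Terms of depth exactly 2: N_2 − N_1 = 74 − 8 = 66.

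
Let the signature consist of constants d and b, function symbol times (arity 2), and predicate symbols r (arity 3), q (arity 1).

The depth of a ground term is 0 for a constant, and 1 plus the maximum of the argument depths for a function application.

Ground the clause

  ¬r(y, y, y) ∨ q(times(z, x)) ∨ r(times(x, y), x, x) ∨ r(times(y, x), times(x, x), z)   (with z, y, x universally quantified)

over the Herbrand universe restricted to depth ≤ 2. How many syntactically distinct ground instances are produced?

Ground terms of depth ≤ 2:
  Count level by level. With function symbols times/2, the terms of depth ≤ k are the 2 constants together with each function applied to depth-≤(k−1) tuples, so N_k = 2 + N_{k-1}^2.
  N_0 = 2
  N_1 = 2 + 2^2 = 6
  N_2 = 2 + 6^2 = 38
So there are 38 ground terms available for substitution.
The body mentions every one of the 3 quantified variables; since ground terms form a free algebra, no two substitutions collapse to the same formula.
Number of ground instances = 38^3 = 54872.

54872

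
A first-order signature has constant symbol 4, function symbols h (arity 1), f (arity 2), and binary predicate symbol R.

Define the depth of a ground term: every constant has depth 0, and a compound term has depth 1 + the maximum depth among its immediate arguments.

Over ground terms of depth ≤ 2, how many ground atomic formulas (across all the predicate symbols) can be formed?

First count ground terms of depth ≤ 2.
Let N_k count ground terms of depth at most k. Each non-constant term of depth ≤ k is some function symbol applied to depth-≤(k−1) arguments, giving N_k = 1 + N_{k-1} + N_{k-1}^2.
N_0 = 1
N_1 = 1 + 1 + 1^2 = 3
N_2 = 1 + 3 + 3^2 = 13
So |H| = 13.
Ground atoms are formed by filling each argument slot of a predicate with a term from H, so an r-ary predicate gives |H|^r atoms:
  R: 13^2 = 169
Total ground atoms: 169.

169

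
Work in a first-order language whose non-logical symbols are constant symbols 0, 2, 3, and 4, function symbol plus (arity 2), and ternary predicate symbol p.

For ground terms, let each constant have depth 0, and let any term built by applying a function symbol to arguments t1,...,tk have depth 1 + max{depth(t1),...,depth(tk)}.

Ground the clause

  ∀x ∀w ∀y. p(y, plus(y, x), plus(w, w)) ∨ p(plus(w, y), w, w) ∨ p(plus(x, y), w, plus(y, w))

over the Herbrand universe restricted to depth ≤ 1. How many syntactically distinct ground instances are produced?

8000

Ground terms of depth ≤ 1:
  If N_k denotes the number of depth-≤k ground terms, the 4 constants give N_0 = 4, and each function symbol of arity r contributes N_{k-1}^r new terms at level k: N_k = 4 + N_{k-1}^2.
  N_0 = 4
  N_1 = 4 + 4^2 = 20
So there are 20 ground terms available for substitution.
Each of x, w, y ranges independently over the available ground terms, and distinct assignments produce distinct instances.
Number of ground instances = 20^3 = 8000.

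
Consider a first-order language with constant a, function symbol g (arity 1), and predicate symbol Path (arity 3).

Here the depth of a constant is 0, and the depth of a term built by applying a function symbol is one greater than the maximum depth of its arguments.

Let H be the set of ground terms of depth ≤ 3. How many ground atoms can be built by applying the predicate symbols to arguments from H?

First count ground terms of depth ≤ 3.
Let N_k = |{terms of depth ≤ k}|. Then N_0 = 1 and N_k = 1 + N_{k-1} for k ≥ 1 (one summand per function symbol, arity giving the exponent).
N_0 = 1
N_1 = 1 + 1 = 2
N_2 = 1 + 2 = 3
N_3 = 1 + 3 = 4
So |H| = 4.
Each predicate of arity r yields |H|^r ground atoms (one per choice of an r-tuple from H):
  Path: 4^3 = 64
Total ground atoms: 64.

64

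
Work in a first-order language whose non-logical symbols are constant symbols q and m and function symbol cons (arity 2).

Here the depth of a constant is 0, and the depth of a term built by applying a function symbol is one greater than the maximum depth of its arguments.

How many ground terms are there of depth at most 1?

Count level by level. With function symbols cons/2, the terms of depth ≤ k are the 2 constants together with each function applied to depth-≤(k−1) tuples, so N_k = 2 + N_{k-1}^2.
N_0 = 2
N_1 = 2 + 2^2 = 6

6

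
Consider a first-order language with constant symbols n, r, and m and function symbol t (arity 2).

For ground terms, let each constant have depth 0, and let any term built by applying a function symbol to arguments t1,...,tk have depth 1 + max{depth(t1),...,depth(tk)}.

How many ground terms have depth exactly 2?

135

If N_k denotes the number of depth-≤k ground terms, the 3 constants give N_0 = 3, and each function symbol of arity r contributes N_{k-1}^r new terms at level k: N_k = 3 + N_{k-1}^2.
N_0 = 3
N_1 = 3 + 3^2 = 12
N_2 = 3 + 12^2 = 147
Terms of depth exactly 2: N_2 − N_1 = 147 − 12 = 135.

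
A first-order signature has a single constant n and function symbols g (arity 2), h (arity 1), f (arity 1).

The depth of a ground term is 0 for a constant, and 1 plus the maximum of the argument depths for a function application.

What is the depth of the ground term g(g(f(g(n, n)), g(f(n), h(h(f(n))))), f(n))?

depth(g(n, n)) = 1 + max(0, 0) = 1
depth(f(g(n, n))) = 1 + depth(g(n, n)) = 1 + 1 = 2
depth(f(n)) = 1 + depth(n) = 1 + 0 = 1
depth(h(f(n))) = 1 + depth(f(n)) = 1 + 1 = 2
depth(h(h(f(n)))) = 1 + depth(h(f(n))) = 1 + 2 = 3
depth(g(f(n), h(h(f(n))))) = 1 + max(1, 3) = 4
depth(g(f(g(n, n)), g(f(n), h(h(f(n)))))) = 1 + max(2, 4) = 5
depth(g(g(f(g(n, n)), g(f(n), h(h(f(n))))), f(n))) = 1 + max(5, 1) = 6

6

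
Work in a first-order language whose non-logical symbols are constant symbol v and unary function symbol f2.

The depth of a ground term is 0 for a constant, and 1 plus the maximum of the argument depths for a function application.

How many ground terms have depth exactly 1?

Write N_k for the number of ground terms of depth ≤ k. A term of depth ≤ k is either a constant or a function symbol applied to arguments of depth ≤ k−1, so N_k = 1 + N_{k-1}.
N_0 = 1
N_1 = 1 + 1 = 2
Terms of depth exactly 1: N_1 − N_0 = 2 − 1 = 1.

1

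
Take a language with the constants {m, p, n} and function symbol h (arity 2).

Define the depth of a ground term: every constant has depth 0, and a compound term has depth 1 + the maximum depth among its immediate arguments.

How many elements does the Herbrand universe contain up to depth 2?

147

If N_k denotes the number of depth-≤k ground terms, the 3 constants give N_0 = 3, and each function symbol of arity r contributes N_{k-1}^r new terms at level k: N_k = 3 + N_{k-1}^2.
N_0 = 3
N_1 = 3 + 3^2 = 12
N_2 = 3 + 12^2 = 147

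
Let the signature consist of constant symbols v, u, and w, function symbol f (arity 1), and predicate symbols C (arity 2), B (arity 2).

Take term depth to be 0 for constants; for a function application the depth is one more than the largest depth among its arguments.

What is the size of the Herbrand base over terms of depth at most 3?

288

First count ground terms of depth ≤ 3.
Let N_k = |{terms of depth ≤ k}|. Then N_0 = 3 and N_k = 3 + N_{k-1} for k ≥ 1 (one summand per function symbol, arity giving the exponent).
N_0 = 3
N_1 = 3 + 3 = 6
N_2 = 3 + 6 = 9
N_3 = 3 + 9 = 12
So |H| = 12.
For each predicate symbol, the number of ground atoms is |H| raised to its arity; summing:
  C: 12^2 = 144;  B: 12^2 = 144
Total ground atoms: 144 + 144 = 288.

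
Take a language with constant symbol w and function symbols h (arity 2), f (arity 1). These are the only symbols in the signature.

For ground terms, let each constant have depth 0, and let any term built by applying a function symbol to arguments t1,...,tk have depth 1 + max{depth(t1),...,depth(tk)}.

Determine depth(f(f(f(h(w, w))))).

4

depth(h(w, w)) = 1 + max(0, 0) = 1
depth(f(h(w, w))) = 1 + depth(h(w, w)) = 1 + 1 = 2
depth(f(f(h(w, w)))) = 1 + depth(f(h(w, w))) = 1 + 2 = 3
depth(f(f(f(h(w, w))))) = 1 + depth(f(f(h(w, w)))) = 1 + 3 = 4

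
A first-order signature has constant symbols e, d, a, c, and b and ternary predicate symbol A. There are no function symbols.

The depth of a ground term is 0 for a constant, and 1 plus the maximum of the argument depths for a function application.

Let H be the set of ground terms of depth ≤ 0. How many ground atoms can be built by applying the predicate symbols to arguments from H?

125

First count ground terms of depth ≤ 0.
With no function symbols every ground term is a constant, so there are exactly 5 ground terms at every depth bound.
N_0 = 5
So |H| = 5.
Ground atoms are formed by filling each argument slot of a predicate with a term from H, so an r-ary predicate gives |H|^r atoms:
  A: 5^3 = 125
Total ground atoms: 125.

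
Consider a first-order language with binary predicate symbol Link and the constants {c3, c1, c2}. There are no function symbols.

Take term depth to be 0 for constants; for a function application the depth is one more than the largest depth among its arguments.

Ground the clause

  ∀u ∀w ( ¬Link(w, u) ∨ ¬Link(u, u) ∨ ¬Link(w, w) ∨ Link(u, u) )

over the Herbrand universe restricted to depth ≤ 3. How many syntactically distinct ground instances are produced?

Ground terms of depth ≤ 3:
  With no function symbols every ground term is a constant, so there are exactly 3 ground terms at every depth bound.
  N_0 = 3
  N_1 = 3
  N_2 = 3
  N_3 = 3
So there are 3 ground terms available for substitution.
There are 2 variables to instantiate (u, w), each occurring in at least one literal, so different choices give different ground instances.
Number of ground instances = 3^2 = 9.

9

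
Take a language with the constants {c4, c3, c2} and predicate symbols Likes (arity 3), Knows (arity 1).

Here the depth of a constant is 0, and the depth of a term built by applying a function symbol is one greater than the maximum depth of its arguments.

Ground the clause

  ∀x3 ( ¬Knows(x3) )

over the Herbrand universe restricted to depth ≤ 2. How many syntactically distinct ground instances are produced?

3

Ground terms of depth ≤ 2:
  With no function symbols every ground term is a constant, so there are exactly 3 ground terms at every depth bound.
  N_0 = 3
  N_1 = 3
  N_2 = 3
So there are 3 ground terms available for substitution.
The body mentions the single quantified variable x3; since ground terms form a free algebra, no two substitutions collapse to the same formula.
Number of ground instances = 3.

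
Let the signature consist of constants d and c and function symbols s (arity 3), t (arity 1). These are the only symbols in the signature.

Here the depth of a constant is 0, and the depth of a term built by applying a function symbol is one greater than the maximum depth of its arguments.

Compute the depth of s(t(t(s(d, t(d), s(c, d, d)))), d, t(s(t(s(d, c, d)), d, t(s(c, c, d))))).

5

depth(t(d)) = 1 + depth(d) = 1 + 0 = 1
depth(s(c, d, d)) = 1 + max(0, 0, 0) = 1
depth(s(d, t(d), s(c, d, d))) = 1 + max(0, 1, 1) = 2
depth(t(s(d, t(d), s(c, d, d)))) = 1 + depth(s(d, t(d), s(c, d, d))) = 1 + 2 = 3
depth(t(t(s(d, t(d), s(c, d, d))))) = 1 + depth(t(s(d, t(d), s(c, d, d)))) = 1 + 3 = 4
depth(s(d, c, d)) = 1 + max(0, 0, 0) = 1
depth(t(s(d, c, d))) = 1 + depth(s(d, c, d)) = 1 + 1 = 2
depth(s(c, c, d)) = 1 + max(0, 0, 0) = 1
depth(t(s(c, c, d))) = 1 + depth(s(c, c, d)) = 1 + 1 = 2
depth(s(t(s(d, c, d)), d, t(s(c, c, d)))) = 1 + max(2, 0, 2) = 3
depth(t(s(t(s(d, c, d)), d, t(s(c, c, d))))) = 1 + depth(s(t(s(d, c, d)), d, t(s(c, c, d)))) = 1 + 3 = 4
depth(s(t(t(s(d, t(d), s(c, d, d)))), d, t(s(t(s(d, c, d)), d, t(s(c, c, d)))))) = 1 + max(4, 0, 4) = 5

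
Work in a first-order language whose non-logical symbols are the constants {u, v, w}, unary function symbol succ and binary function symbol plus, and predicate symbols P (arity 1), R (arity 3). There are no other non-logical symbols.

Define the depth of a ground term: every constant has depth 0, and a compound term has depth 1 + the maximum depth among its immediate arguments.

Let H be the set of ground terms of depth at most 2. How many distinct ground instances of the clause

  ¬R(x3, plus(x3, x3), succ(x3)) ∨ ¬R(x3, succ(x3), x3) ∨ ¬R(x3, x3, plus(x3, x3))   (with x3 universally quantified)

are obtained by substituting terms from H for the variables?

Ground terms of depth ≤ 2:
  Let N_k count ground terms of depth at most k. Each non-constant term of depth ≤ k is some function symbol applied to depth-≤(k−1) arguments, giving N_k = 3 + N_{k-1} + N_{k-1}^2.
  N_0 = 3
  N_1 = 3 + 3 + 3^2 = 15
  N_2 = 3 + 15 + 15^2 = 243
So there are 243 ground terms available for substitution.
The body mentions the single quantified variable x3; since ground terms form a free algebra, no two substitutions collapse to the same formula.
Number of ground instances = 243.

243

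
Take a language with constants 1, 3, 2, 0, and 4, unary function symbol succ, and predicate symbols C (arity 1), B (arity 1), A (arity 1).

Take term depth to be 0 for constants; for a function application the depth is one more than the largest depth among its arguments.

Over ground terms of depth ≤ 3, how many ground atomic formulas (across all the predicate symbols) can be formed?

First count ground terms of depth ≤ 3.
Count level by level. With function symbols succ/1, the terms of depth ≤ k are the 5 constants together with each function applied to depth-≤(k−1) tuples, so N_k = 5 + N_{k-1}.
N_0 = 5
N_1 = 5 + 5 = 10
N_2 = 5 + 10 = 15
N_3 = 5 + 15 = 20
So |H| = 20.
A ground atom is a predicate applied to a tuple of terms from H, so the count is the sum over predicates of |H|^arity:
  C: 20;  B: 20;  A: 20
Total ground atoms: 20 + 20 + 20 = 60.

60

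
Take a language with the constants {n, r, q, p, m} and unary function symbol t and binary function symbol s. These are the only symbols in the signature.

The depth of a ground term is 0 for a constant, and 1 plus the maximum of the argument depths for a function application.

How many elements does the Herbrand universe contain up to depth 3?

Let N_k count ground terms of depth at most k. Each non-constant term of depth ≤ k is some function symbol applied to depth-≤(k−1) arguments, giving N_k = 5 + N_{k-1} + N_{k-1}^2.
N_0 = 5
N_1 = 5 + 5 + 5^2 = 35
N_2 = 5 + 35 + 35^2 = 1265
N_3 = 5 + 1265 + 1265^2 = 1601495

1601495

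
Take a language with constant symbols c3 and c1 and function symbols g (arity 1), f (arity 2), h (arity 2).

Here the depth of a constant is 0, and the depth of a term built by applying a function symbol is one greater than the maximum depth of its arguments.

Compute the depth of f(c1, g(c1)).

2

depth(g(c1)) = 1 + depth(c1) = 1 + 0 = 1
depth(f(c1, g(c1))) = 1 + max(0, 1) = 2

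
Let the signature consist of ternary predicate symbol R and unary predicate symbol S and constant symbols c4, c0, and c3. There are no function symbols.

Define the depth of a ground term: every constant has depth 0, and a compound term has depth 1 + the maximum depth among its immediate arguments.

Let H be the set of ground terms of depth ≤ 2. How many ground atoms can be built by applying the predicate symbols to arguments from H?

30

First count ground terms of depth ≤ 2.
With no function symbols every ground term is a constant, so there are exactly 3 ground terms at every depth bound.
N_0 = 3
N_1 = 3
N_2 = 3
So |H| = 3.
Ground atoms are formed by filling each argument slot of a predicate with a term from H, so an r-ary predicate gives |H|^r atoms:
  R: 3^3 = 27;  S: 3
Total ground atoms: 27 + 3 = 30.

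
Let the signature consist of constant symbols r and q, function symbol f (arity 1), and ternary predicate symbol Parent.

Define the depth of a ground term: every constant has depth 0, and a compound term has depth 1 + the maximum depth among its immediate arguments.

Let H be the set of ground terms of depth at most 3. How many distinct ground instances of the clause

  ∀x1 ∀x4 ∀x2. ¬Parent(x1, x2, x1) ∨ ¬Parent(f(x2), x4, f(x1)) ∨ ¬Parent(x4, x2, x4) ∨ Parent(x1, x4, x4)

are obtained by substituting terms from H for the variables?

512

Ground terms of depth ≤ 3:
  Let N_k count ground terms of depth at most k. Each non-constant term of depth ≤ k is some function symbol applied to depth-≤(k−1) arguments, giving N_k = 2 + N_{k-1}.
  N_0 = 2
  N_1 = 2 + 2 = 4
  N_2 = 2 + 4 = 6
  N_3 = 2 + 6 = 8
  Explicitly: r, q, f(r), f(q), f(f(r)), f(f(q)), f(f(f(r))), f(f(f(q))).
So there are 8 ground terms available for substitution.
The body mentions every one of the 3 quantified variables; since ground terms form a free algebra, no two substitutions collapse to the same formula.
Number of ground instances = 8^3 = 512.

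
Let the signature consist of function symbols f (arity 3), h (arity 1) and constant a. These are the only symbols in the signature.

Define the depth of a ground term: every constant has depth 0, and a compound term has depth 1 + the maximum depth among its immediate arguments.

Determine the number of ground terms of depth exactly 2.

Count level by level. With function symbols f/3, h/1, the terms of depth ≤ k are the 1 constant together with each function applied to depth-≤(k−1) tuples, so N_k = 1 + N_{k-1}^3 + N_{k-1}.
N_0 = 1
N_1 = 1 + 1^3 + 1 = 3
N_2 = 1 + 3^3 + 3 = 31
Terms of depth exactly 2: N_2 − N_1 = 31 − 3 = 28.

28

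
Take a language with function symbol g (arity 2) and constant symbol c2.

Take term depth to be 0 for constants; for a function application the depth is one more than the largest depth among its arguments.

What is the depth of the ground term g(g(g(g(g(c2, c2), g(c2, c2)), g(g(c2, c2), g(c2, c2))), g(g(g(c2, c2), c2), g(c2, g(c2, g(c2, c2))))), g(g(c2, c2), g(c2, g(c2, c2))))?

depth(g(c2, c2)) = 1 + max(0, 0) = 1
depth(g(g(c2, c2), g(c2, c2))) = 1 + max(1, 1) = 2
depth(g(g(g(c2, c2), g(c2, c2)), g(g(c2, c2), g(c2, c2)))) = 1 + max(2, 2) = 3
depth(g(g(c2, c2), c2)) = 1 + max(1, 0) = 2
depth(g(c2, g(c2, c2))) = 1 + max(0, 1) = 2
depth(g(c2, g(c2, g(c2, c2)))) = 1 + max(0, 2) = 3
depth(g(g(g(c2, c2), c2), g(c2, g(c2, g(c2, c2))))) = 1 + max(2, 3) = 4
depth(g(g(g(g(c2, c2), g(c2, c2)), g(g(c2, c2), g(c2, c2))), g(g(g(c2, c2), c2), g(c2, g(c2, g(c2, c2)))))) = 1 + max(3, 4) = 5
depth(g(g(c2, c2), g(c2, g(c2, c2)))) = 1 + max(1, 2) = 3
depth(g(g(g(g(g(c2, c2), g(c2, c2)), g(g(c2, c2), g(c2, c2))), g(g(g(c2, c2), c2), g(c2, g(c2, g(c2, c2))))), g(g(c2, c2), g(c2, g(c2, c2))))) = 1 + max(5, 3) = 6

6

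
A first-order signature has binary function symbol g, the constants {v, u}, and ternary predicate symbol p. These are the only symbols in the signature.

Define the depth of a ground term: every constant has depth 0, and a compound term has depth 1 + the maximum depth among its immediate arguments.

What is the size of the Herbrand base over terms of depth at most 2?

First count ground terms of depth ≤ 2.
Let N_k = |{terms of depth ≤ k}|. Then N_0 = 2 and N_k = 2 + N_{k-1}^2 for k ≥ 1 (one summand per function symbol, arity giving the exponent).
N_0 = 2
N_1 = 2 + 2^2 = 6
N_2 = 2 + 6^2 = 38
So |H| = 38.
Ground atoms are formed by filling each argument slot of a predicate with a term from H, so an r-ary predicate gives |H|^r atoms:
  p: 38^3 = 54872
Total ground atoms: 54872.

54872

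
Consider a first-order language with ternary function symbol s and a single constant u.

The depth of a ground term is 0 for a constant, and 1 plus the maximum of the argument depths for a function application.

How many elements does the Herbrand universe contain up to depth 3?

730

Let N_k = |{terms of depth ≤ k}|. Then N_0 = 1 and N_k = 1 + N_{k-1}^3 for k ≥ 1 (one summand per function symbol, arity giving the exponent).
N_0 = 1
N_1 = 1 + 1^3 = 2
N_2 = 1 + 2^3 = 9
N_3 = 1 + 9^3 = 730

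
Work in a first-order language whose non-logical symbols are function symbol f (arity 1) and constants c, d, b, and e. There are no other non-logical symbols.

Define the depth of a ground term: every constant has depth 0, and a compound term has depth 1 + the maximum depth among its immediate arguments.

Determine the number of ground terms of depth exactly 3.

4

Let N_k count ground terms of depth at most k. Each non-constant term of depth ≤ k is some function symbol applied to depth-≤(k−1) arguments, giving N_k = 4 + N_{k-1}.
N_0 = 4
N_1 = 4 + 4 = 8
N_2 = 4 + 8 = 12
N_3 = 4 + 12 = 16
Terms of depth exactly 3: N_3 − N_2 = 16 − 12 = 4.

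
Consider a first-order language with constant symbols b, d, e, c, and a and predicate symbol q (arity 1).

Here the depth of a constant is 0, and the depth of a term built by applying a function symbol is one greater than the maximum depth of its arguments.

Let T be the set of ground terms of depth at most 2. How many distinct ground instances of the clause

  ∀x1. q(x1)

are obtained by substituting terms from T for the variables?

5

Ground terms of depth ≤ 2:
  With no function symbols every ground term is a constant, so there are exactly 5 ground terms at every depth bound.
  N_0 = 5
  N_1 = 5
  N_2 = 5
  Explicitly: b, d, e, c, a.
So there are 5 ground terms available for substitution.
There is 1 variable to instantiate (x1),  occurring in at least one literal, so different choices give different ground instances.
Number of ground instances = 5.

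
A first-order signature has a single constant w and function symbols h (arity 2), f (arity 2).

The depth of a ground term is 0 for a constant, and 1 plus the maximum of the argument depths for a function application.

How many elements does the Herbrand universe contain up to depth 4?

Count level by level. With function symbols h/2, f/2, the terms of depth ≤ k are the 1 constant together with each function applied to depth-≤(k−1) tuples, so N_k = 1 + N_{k-1}^2 + N_{k-1}^2.
N_0 = 1
N_1 = 1 + 1^2 + 1^2 = 3
N_2 = 1 + 3^2 + 3^2 = 19
N_3 = 1 + 19^2 + 19^2 = 723
N_4 = 1 + 723^2 + 723^2 = 1045459

1045459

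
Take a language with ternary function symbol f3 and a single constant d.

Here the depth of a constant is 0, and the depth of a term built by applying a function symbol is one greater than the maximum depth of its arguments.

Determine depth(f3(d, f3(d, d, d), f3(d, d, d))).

2

depth(f3(d, d, d)) = 1 + max(0, 0, 0) = 1
depth(f3(d, f3(d, d, d), f3(d, d, d))) = 1 + max(0, 1, 1) = 2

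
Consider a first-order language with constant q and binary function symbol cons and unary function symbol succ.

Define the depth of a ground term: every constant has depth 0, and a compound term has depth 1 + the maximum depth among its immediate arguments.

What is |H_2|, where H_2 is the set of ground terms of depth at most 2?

Count level by level. With function symbols cons/2, succ/1, the terms of depth ≤ k are the 1 constant together with each function applied to depth-≤(k−1) tuples, so N_k = 1 + N_{k-1}^2 + N_{k-1}.
N_0 = 1
N_1 = 1 + 1^2 + 1 = 3
N_2 = 1 + 3^2 + 3 = 13

13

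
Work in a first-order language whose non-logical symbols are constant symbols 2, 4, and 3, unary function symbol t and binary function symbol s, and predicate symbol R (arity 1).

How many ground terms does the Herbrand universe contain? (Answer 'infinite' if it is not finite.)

The signature has at least one function symbol (t, arity 1) and at least one constant (2).
Iterating t gives infinitely many distinct ground terms: 2, t(2), t(t(2)), ...
So the Herbrand universe is infinite.

infinite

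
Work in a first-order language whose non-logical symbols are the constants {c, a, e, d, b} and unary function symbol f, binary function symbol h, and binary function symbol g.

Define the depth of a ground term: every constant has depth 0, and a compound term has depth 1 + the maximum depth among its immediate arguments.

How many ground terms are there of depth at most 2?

If N_k denotes the number of depth-≤k ground terms, the 5 constants give N_0 = 5, and each function symbol of arity r contributes N_{k-1}^r new terms at level k: N_k = 5 + N_{k-1} + N_{k-1}^2 + N_{k-1}^2.
N_0 = 5
N_1 = 5 + 5 + 5^2 + 5^2 = 60
N_2 = 5 + 60 + 60^2 + 60^2 = 7265

7265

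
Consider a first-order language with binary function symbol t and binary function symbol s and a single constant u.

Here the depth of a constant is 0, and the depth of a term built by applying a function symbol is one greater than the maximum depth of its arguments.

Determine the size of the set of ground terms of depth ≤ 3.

Write N_k for the number of ground terms of depth ≤ k. A term of depth ≤ k is either a constant or a function symbol applied to arguments of depth ≤ k−1, so N_k = 1 + N_{k-1}^2 + N_{k-1}^2.
N_0 = 1
N_1 = 1 + 1^2 + 1^2 = 3
N_2 = 1 + 3^2 + 3^2 = 19
N_3 = 1 + 19^2 + 19^2 = 723

723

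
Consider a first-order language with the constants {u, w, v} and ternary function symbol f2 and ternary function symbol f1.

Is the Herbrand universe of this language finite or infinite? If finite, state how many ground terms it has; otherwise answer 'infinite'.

infinite

The signature has at least one function symbol (f2, arity 3) and at least one constant (u).
Iterating f2 gives infinitely many distinct ground terms: u, f2(u, u, u), f2(f2(u, u, u), f2(u, u, u), f2(u, u, u)), ...
So the Herbrand universe is infinite.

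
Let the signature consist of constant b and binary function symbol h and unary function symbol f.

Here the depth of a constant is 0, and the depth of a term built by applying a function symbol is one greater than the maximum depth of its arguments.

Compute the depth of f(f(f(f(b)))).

depth(f(b)) = 1 + depth(b) = 1 + 0 = 1
depth(f(f(b))) = 1 + depth(f(b)) = 1 + 1 = 2
depth(f(f(f(b)))) = 1 + depth(f(f(b))) = 1 + 2 = 3
depth(f(f(f(f(b))))) = 1 + depth(f(f(f(b)))) = 1 + 3 = 4

4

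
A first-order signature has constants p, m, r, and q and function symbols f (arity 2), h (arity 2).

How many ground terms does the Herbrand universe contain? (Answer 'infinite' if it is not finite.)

infinite

The signature has at least one function symbol (f, arity 2) and at least one constant (p).
Iterating f gives infinitely many distinct ground terms: p, f(p, p), f(f(p, p), f(p, p)), ...
So the Herbrand universe is infinite.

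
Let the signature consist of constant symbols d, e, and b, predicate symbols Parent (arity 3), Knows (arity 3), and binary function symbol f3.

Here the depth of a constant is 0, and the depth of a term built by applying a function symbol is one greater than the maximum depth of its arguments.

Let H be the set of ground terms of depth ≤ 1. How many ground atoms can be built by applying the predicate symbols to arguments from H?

3456

First count ground terms of depth ≤ 1.
If N_k denotes the number of depth-≤k ground terms, the 3 constants give N_0 = 3, and each function symbol of arity r contributes N_{k-1}^r new terms at level k: N_k = 3 + N_{k-1}^2.
N_0 = 3
N_1 = 3 + 3^2 = 12
So |H| = 12.
Each predicate of arity r yields |H|^r ground atoms (one per choice of an r-tuple from H):
  Parent: 12^3 = 1728;  Knows: 12^3 = 1728
Total ground atoms: 1728 + 1728 = 3456.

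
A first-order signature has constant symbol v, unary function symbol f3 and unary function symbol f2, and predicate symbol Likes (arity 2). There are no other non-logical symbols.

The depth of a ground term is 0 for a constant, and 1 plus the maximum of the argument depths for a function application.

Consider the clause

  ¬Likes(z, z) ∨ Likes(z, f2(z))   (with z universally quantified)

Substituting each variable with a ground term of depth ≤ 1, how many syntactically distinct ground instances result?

Ground terms of depth ≤ 1:
  Write N_k for the number of ground terms of depth ≤ k. A term of depth ≤ k is either a constant or a function symbol applied to arguments of depth ≤ k−1, so N_k = 1 + N_{k-1} + N_{k-1}.
  N_0 = 1
  N_1 = 1 + 1 + 1 = 3
  Explicitly: v, f3(v), f2(v).
So there are 3 ground terms available for substitution.
The body mentions the single quantified variable z; since ground terms form a free algebra, no two substitutions collapse to the same formula.
Number of ground instances = 3.

3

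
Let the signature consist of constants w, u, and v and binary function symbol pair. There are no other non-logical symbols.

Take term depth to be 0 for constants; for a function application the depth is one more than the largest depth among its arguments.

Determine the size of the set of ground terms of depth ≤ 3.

Let N_k count ground terms of depth at most k. Each non-constant term of depth ≤ k is some function symbol applied to depth-≤(k−1) arguments, giving N_k = 3 + N_{k-1}^2.
N_0 = 3
N_1 = 3 + 3^2 = 12
N_2 = 3 + 12^2 = 147
N_3 = 3 + 147^2 = 21612

21612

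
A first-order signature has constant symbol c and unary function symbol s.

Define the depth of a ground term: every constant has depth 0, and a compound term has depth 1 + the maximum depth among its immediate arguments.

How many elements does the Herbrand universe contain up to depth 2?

3

Count level by level. With function symbols s/1, the terms of depth ≤ k are the 1 constant together with each function applied to depth-≤(k−1) tuples, so N_k = 1 + N_{k-1}.
N_0 = 1
N_1 = 1 + 1 = 2
N_2 = 1 + 2 = 3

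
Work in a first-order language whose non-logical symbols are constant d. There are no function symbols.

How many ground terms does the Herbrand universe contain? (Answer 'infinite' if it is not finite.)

1

There are no function symbols, so the only ground term is the single constant.
The Herbrand universe is {d}, finite with 1 element.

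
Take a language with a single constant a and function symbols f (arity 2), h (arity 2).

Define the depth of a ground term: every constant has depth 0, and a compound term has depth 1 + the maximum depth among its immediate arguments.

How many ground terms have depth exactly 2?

Let N_k count ground terms of depth at most k. Each non-constant term of depth ≤ k is some function symbol applied to depth-≤(k−1) arguments, giving N_k = 1 + N_{k-1}^2 + N_{k-1}^2.
N_0 = 1
N_1 = 1 + 1^2 + 1^2 = 3
N_2 = 1 + 3^2 + 3^2 = 19
Terms of depth exactly 2: N_2 − N_1 = 19 − 3 = 16.

16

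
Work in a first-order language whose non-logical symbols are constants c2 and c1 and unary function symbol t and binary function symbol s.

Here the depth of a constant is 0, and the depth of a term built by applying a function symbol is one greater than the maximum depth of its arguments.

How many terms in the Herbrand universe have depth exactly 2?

Let N_k count ground terms of depth at most k. Each non-constant term of depth ≤ k is some function symbol applied to depth-≤(k−1) arguments, giving N_k = 2 + N_{k-1} + N_{k-1}^2.
N_0 = 2
N_1 = 2 + 2 + 2^2 = 8
N_2 = 2 + 8 + 8^2 = 74
Terms of depth exactly 2: N_2 − N_1 = 74 − 8 = 66.

66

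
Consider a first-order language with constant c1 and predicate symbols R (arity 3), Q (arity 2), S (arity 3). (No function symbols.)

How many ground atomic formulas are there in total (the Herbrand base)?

3

With no function symbols, the Herbrand universe is just the 1 constant.
Ground atoms per predicate: R: 1^3 = 1, Q: 1^2 = 1, S: 1^3 = 1.
Herbrand base size = 1 + 1 + 1 = 3.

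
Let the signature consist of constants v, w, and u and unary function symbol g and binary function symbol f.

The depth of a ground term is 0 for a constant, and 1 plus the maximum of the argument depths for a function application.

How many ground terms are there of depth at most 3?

If N_k denotes the number of depth-≤k ground terms, the 3 constants give N_0 = 3, and each function symbol of arity r contributes N_{k-1}^r new terms at level k: N_k = 3 + N_{k-1} + N_{k-1}^2.
N_0 = 3
N_1 = 3 + 3 + 3^2 = 15
N_2 = 3 + 15 + 15^2 = 243
N_3 = 3 + 243 + 243^2 = 59295

59295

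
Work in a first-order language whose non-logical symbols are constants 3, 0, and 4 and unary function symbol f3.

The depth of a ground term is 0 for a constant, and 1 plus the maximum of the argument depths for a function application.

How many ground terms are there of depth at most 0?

3

Let N_k = |{terms of depth ≤ k}|. Then N_0 = 3 and N_k = 3 + N_{k-1} for k ≥ 1 (one summand per function symbol, arity giving the exponent).
N_0 = 3
Explicitly: 3, 0, 4.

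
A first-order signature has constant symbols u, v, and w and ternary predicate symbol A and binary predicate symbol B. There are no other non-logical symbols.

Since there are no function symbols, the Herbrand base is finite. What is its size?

With no function symbols, the Herbrand universe is just the 3 constants.
Ground atoms per predicate: A: 3^3 = 27, B: 3^2 = 9.
Herbrand base size = 27 + 9 = 36.

36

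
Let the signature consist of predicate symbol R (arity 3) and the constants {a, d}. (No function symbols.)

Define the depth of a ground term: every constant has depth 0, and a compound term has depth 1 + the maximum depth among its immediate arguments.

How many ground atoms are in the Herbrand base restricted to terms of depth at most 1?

8

First count ground terms of depth ≤ 1.
With no function symbols every ground term is a constant, so there are exactly 2 ground terms at every depth bound.
N_0 = 2
N_1 = 2
So |H| = 2.
A ground atom is a predicate applied to a tuple of terms from H, so the count is the sum over predicates of |H|^arity:
  R: 2^3 = 8
Total ground atoms: 8.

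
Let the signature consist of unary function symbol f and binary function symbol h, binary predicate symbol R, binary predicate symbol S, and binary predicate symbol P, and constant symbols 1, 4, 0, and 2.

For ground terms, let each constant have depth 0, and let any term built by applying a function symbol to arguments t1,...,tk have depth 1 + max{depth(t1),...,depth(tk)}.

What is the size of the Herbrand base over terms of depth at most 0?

First count ground terms of depth ≤ 0.
Write N_k for the number of ground terms of depth ≤ k. A term of depth ≤ k is either a constant or a function symbol applied to arguments of depth ≤ k−1, so N_k = 4 + N_{k-1} + N_{k-1}^2.
N_0 = 4
So |H| = 4.
Each predicate of arity r yields |H|^r ground atoms (one per choice of an r-tuple from H):
  R: 4^2 = 16;  S: 4^2 = 16;  P: 4^2 = 16
Total ground atoms: 16 + 16 + 16 = 48.

48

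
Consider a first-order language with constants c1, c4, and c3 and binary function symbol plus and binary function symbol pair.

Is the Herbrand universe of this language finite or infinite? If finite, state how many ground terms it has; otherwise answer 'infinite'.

infinite

The signature has at least one function symbol (plus, arity 2) and at least one constant (c1).
Iterating plus gives infinitely many distinct ground terms: c1, plus(c1, c1), plus(plus(c1, c1), plus(c1, c1)), ...
So the Herbrand universe is infinite.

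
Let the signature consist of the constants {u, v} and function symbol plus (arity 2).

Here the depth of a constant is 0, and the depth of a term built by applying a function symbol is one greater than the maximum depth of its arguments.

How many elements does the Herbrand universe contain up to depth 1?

Write N_k for the number of ground terms of depth ≤ k. A term of depth ≤ k is either a constant or a function symbol applied to arguments of depth ≤ k−1, so N_k = 2 + N_{k-1}^2.
N_0 = 2
N_1 = 2 + 2^2 = 6

6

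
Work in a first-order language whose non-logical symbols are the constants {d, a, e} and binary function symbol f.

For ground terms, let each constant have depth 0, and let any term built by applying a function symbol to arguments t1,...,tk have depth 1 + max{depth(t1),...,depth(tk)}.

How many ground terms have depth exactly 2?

If N_k denotes the number of depth-≤k ground terms, the 3 constants give N_0 = 3, and each function symbol of arity r contributes N_{k-1}^r new terms at level k: N_k = 3 + N_{k-1}^2.
N_0 = 3
N_1 = 3 + 3^2 = 12
N_2 = 3 + 12^2 = 147
Terms of depth exactly 2: N_2 − N_1 = 147 − 12 = 135.

135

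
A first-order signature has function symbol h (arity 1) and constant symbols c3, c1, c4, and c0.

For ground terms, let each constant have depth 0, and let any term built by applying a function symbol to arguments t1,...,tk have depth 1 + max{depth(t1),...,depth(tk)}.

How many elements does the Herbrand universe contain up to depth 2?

12

Let N_k count ground terms of depth at most k. Each non-constant term of depth ≤ k is some function symbol applied to depth-≤(k−1) arguments, giving N_k = 4 + N_{k-1}.
N_0 = 4
N_1 = 4 + 4 = 8
N_2 = 4 + 8 = 12
Explicitly: c3, c1, c4, c0, h(c3), h(c1), h(c4), h(c0), h(h(c3)), h(h(c1)), h(h(c4)), h(h(c0)).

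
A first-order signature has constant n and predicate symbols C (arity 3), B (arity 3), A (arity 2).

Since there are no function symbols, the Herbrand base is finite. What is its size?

With no function symbols, the Herbrand universe is just the 1 constant.
Ground atoms per predicate: C: 1^3 = 1, B: 1^3 = 1, A: 1^2 = 1.
Herbrand base size = 1 + 1 + 1 = 3.

3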